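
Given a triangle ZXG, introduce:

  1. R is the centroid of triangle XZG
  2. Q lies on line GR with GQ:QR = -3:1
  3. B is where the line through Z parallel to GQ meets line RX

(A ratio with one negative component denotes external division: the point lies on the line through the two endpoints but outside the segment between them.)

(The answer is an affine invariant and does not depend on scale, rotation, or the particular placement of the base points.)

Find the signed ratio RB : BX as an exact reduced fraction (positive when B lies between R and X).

RB:BX = -1/2

Work in coordinates with Z = (0, 0), X = (1, 0), G = (0, 1).
1. R is the centroid of triangle XZG ⇒ R = (1/3, 1/3)
2. Q lies on line GR with GQ:QR = -3:1 ⇒ Q = (1/2, 0)
3. B is where the line through Z parallel to GQ meets line RX ⇒ B = (-1/3, 2/3)
B = R + t·(X−R) with t = -1, so RB:BX = t:(1−t) = -1:2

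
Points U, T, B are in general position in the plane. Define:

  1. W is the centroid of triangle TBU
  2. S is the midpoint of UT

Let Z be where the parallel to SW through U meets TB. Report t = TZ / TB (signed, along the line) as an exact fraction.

t = 2

Assign U = (0, 0), T = (1, 0), B = (0, 1) — the answer is frame-independent, so this choice is without loss of generality.
1. W is the centroid of triangle TBU ⇒ W = (1/3, 1/3)
2. S is the midpoint of UT ⇒ S = (1/2, 0)
through U parallel to SW: direction (-1/6, 1/3); meets TB at Z = (-1, 2)
Z = T + t·(B−T) with t = 2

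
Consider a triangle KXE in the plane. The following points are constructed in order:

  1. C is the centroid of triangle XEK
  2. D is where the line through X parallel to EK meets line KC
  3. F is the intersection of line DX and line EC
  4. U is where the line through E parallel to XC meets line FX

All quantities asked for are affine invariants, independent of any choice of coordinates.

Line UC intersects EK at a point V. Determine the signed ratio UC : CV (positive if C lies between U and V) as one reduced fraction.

UC:CV = 2

Choose coordinates K = (0, 0), X = (1, 0), E = (0, 1).
1. C is the centroid of triangle XEK ⇒ C = (1/3, 1/3)
2. D is where the line through X parallel to EK meets line KC ⇒ D = (1, 1)
3. F is the intersection of line DX and line EC ⇒ F = (1, -1)
4. U is where the line through E parallel to XC meets line FX ⇒ U = (1, 1/2)
line UC meets EK at V = (0, 1/4)
C = U + t·(V−U) with t = 2/3, so UC:CV = 2/3:1/3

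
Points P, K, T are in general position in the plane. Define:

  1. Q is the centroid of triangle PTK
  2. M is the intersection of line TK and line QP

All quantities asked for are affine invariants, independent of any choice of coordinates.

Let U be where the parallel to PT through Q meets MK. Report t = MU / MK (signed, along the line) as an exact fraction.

t = -1/3

Work in coordinates with P = (0, 0), K = (1, 0), T = (0, 1).
1. Q is the centroid of triangle PTK ⇒ Q = (1/3, 1/3)
2. M is the intersection of line TK and line QP ⇒ M = (1/2, 1/2)
through Q parallel to PT: direction (0, 1); meets MK at U = (1/3, 2/3)
U = M + t·(K−M) with t = -1/3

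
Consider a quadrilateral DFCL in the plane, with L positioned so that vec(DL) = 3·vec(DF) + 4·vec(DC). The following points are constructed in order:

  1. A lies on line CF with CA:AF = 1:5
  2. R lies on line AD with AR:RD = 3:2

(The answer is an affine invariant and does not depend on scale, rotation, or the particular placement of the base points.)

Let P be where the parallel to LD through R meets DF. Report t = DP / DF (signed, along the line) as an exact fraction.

Work in coordinates with D = (0, 0), F = (1, 0), C = (0, 1), L = (3, 4).
1. A lies on line CF with CA:AF = 1:5 ⇒ A = (1/6, 5/6)
2. R lies on line AD with AR:RD = 3:2 ⇒ R = (1/15, 1/3)
through R parallel to LD: direction (-3, -4); meets DF at P = (-11/60, 0)
P = D + t·(F−D) with t = -11/60

t = -11/60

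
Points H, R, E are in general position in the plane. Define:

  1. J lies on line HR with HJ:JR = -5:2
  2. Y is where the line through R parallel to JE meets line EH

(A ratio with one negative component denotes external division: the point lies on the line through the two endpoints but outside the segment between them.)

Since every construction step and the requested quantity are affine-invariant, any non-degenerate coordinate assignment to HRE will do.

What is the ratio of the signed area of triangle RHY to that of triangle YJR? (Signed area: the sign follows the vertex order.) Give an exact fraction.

Set H = (0, 0), R = (1, 0), E = (0, 1); any affine frame gives the same invariant.
1. J lies on line HR with HJ:JR = -5:2 ⇒ J = (5/3, 0)
2. Y is where the line through R parallel to JE meets line EH ⇒ Y = (0, 3/5)
2·[RHY] = -3/5, 2·[YJR] = -2/5
[RHY]:[YJR] = -3/5:-2/5 = 3/2

[RHY]:[YJR] = 3/2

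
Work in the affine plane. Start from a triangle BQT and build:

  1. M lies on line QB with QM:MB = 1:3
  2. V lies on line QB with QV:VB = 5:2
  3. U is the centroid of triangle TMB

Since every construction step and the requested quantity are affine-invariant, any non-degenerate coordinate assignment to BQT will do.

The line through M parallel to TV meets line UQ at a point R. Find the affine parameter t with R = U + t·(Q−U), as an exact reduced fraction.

Work in coordinates with B = (0, 0), Q = (1, 0), T = (0, 1).
1. M lies on line QB with QM:MB = 1:3 ⇒ M = (3/4, 0)
2. V lies on line QB with QV:VB = 5:2 ⇒ V = (2/7, 0)
3. U is the centroid of triangle TMB ⇒ U = (1/4, 1/3)
through M parallel to TV: direction (2/7, -1); meets UQ at R = (157/220, 7/55)
R = U + t·(Q−U) with t = 34/55

t = 34/55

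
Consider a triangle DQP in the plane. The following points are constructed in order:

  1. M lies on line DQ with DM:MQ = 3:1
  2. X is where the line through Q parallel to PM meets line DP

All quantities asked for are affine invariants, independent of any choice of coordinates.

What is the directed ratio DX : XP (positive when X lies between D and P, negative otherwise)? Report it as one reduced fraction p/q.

DX:XP = -4

Assign D = (0, 0), Q = (1, 0), P = (0, 1) — the answer is frame-independent, so this choice is without loss of generality.
1. M lies on line DQ with DM:MQ = 3:1 ⇒ M = (3/4, 0)
2. X is where the line through Q parallel to PM meets line DP ⇒ X = (0, 4/3)
X = D + t·(P−D) with t = 4/3, so DX:XP = t:(1−t) = 4/3:-1/3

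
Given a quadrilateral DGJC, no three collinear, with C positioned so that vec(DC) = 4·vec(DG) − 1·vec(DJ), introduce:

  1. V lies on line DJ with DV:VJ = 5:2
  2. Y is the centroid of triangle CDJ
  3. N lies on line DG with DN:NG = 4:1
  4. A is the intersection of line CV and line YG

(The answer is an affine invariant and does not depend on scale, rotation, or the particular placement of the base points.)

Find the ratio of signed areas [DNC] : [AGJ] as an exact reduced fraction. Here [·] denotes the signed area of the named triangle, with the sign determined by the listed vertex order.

Work in coordinates with D = (0, 0), G = (1, 0), J = (0, 1), C = (4, -1).
1. V lies on line DJ with DV:VJ = 5:2 ⇒ V = (0, 5/7)
2. Y is the centroid of triangle CDJ ⇒ Y = (4/3, 0)
3. N lies on line DG with DN:NG = 4:1 ⇒ N = (4/5, 0)
4. A is the intersection of line CV and line YG ⇒ A = (5/3, 0)
2·[DNC] = -4/5, 2·[AGJ] = -2/3
[DNC]:[AGJ] = -4/5:-2/3 = 6/5

[DNC]:[AGJ] = 6/5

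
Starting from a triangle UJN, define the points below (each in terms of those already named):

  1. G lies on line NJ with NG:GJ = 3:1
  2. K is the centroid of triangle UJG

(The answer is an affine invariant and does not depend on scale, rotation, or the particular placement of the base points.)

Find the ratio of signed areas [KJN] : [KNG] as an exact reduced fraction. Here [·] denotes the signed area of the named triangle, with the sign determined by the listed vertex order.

[KJN]:[KNG] = -4/3

Choose coordinates U = (0, 0), J = (1, 0), N = (0, 1).
1. G lies on line NJ with NG:GJ = 3:1 ⇒ G = (3/4, 1/4)
2. K is the centroid of triangle UJG ⇒ K = (7/12, 1/12)
2·[KJN] = 1/3, 2·[KNG] = -1/4
[KJN]:[KNG] = 1/3:-1/4 = -4/3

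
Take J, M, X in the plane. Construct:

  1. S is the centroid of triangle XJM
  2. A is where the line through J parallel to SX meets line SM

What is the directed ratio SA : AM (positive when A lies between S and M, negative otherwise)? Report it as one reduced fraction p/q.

Work in coordinates with J = (0, 0), M = (1, 0), X = (0, 1).
1. S is the centroid of triangle XJM ⇒ S = (1/3, 1/3)
2. A is where the line through J parallel to SX meets line SM ⇒ A = (-1/3, 2/3)
A = S + t·(M−S) with t = -1, so SA:AM = t:(1−t) = -1:2

SA:AM = -1/2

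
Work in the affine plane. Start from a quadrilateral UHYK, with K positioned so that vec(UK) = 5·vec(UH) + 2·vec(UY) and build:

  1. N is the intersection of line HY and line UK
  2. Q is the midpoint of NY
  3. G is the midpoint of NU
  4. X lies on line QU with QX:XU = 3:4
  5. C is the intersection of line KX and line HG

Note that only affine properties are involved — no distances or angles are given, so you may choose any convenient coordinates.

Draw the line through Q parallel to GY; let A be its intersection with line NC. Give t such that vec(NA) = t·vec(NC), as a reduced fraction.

t = 85/352

Choose coordinates U = (0, 0), H = (1, 0), Y = (0, 1), K = (5, 2).
1. N is the intersection of line HY and line UK ⇒ N = (5/7, 2/7)
2. Q is the midpoint of NY ⇒ Q = (5/14, 9/14)
3. G is the midpoint of NU ⇒ G = (5/14, 1/7)
4. X lies on line QU with QX:XU = 3:4 ⇒ X = (10/49, 18/49)
5. C is the intersection of line KX and line HG ⇒ C = (-16/119, 30/119)
through Q parallel to GY: direction (-5/14, 6/7); meets NC at A = (1255/2464, 171/616)
A = N + t·(C−N) with t = 85/352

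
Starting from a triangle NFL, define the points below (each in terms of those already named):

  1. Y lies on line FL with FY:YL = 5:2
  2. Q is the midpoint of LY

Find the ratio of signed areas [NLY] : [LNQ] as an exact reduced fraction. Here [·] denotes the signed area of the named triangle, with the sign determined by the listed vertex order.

[NLY]:[LNQ] = -2

Assign N = (0, 0), F = (1, 0), L = (0, 1) — the answer is frame-independent, so this choice is without loss of generality.
1. Y lies on line FL with FY:YL = 5:2 ⇒ Y = (2/7, 5/7)
2. Q is the midpoint of LY ⇒ Q = (1/7, 6/7)
2·[NLY] = -2/7, 2·[LNQ] = 1/7
[NLY]:[LNQ] = -2/7:1/7 = -2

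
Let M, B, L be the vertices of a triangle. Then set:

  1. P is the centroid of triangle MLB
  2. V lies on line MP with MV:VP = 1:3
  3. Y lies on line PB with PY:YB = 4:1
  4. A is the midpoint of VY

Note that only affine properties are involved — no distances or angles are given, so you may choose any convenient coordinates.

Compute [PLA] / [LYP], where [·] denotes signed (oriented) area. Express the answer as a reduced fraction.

Choose coordinates M = (0, 0), B = (1, 0), L = (0, 1).
1. P is the centroid of triangle MLB ⇒ P = (1/3, 1/3)
2. V lies on line MP with MV:VP = 1:3 ⇒ V = (1/12, 1/12)
3. Y lies on line PB with PY:YB = 4:1 ⇒ Y = (13/15, 1/15)
4. A is the midpoint of VY ⇒ A = (19/40, 3/40)
2·[PLA] = -1/120, 2·[LYP] = -4/15
[PLA]:[LYP] = -1/120:-4/15 = 1/32

[PLA]:[LYP] = 1/32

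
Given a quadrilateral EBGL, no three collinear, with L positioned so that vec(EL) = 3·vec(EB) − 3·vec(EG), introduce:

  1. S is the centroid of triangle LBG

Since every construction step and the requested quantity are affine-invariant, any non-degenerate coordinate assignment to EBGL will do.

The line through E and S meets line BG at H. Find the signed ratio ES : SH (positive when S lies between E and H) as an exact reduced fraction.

Assign E = (0, 0), B = (1, 0), G = (0, 1), L = (3, -3) — the answer is frame-independent, so this choice is without loss of generality.
1. S is the centroid of triangle LBG ⇒ S = (4/3, -2/3)
line ES meets BG at H = (2, -1)
S = E + t·(H−E) with t = 2/3, so ES:SH = 2/3:1/3

ES:SH = 2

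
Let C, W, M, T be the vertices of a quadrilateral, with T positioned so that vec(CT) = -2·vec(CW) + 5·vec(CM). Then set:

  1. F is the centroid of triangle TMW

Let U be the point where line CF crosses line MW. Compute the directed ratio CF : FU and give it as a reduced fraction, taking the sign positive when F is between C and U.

CF:FU = -5/2

Work in coordinates with C = (0, 0), W = (1, 0), M = (0, 1), T = (-2, 5).
1. F is the centroid of triangle TMW ⇒ F = (-1/3, 2)
line CF meets MW at U = (-1/5, 6/5)
F = C + t·(U−C) with t = 5/3, so CF:FU = 5/3:-2/3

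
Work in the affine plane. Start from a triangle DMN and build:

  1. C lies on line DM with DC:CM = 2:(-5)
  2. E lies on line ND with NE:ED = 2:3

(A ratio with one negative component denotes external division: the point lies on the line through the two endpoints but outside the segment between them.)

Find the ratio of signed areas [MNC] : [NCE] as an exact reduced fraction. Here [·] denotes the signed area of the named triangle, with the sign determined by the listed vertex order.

Work in coordinates with D = (0, 0), M = (1, 0), N = (0, 1).
1. C lies on line DM with DC:CM = 2:(-5) ⇒ C = (-2/3, 0)
2. E lies on line ND with NE:ED = 2:3 ⇒ E = (0, 3/5)
2·[MNC] = 5/3, 2·[NCE] = 4/15
[MNC]:[NCE] = 5/3:4/15 = 25/4

[MNC]:[NCE] = 25/4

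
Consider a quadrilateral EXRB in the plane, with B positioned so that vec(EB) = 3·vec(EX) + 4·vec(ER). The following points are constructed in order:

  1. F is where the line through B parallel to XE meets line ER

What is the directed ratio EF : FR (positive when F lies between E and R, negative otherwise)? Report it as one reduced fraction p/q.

EF:FR = -4/3

Work in coordinates with E = (0, 0), X = (1, 0), R = (0, 1), B = (3, 4).
1. F is where the line through B parallel to XE meets line ER ⇒ F = (0, 4)
F = E + t·(R−E) with t = 4, so EF:FR = t:(1−t) = 4:-3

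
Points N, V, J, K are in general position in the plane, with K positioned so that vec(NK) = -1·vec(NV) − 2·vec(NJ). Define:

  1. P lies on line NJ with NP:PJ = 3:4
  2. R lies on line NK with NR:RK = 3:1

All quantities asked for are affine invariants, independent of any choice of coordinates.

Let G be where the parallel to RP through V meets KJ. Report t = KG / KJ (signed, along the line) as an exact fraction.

t = -22/3

Work in coordinates with N = (0, 0), V = (1, 0), J = (0, 1), K = (-1, -2).
1. P lies on line NJ with NP:PJ = 3:4 ⇒ P = (0, 3/7)
2. R lies on line NK with NR:RK = 3:1 ⇒ R = (-3/4, -3/2)
through V parallel to RP: direction (3/4, 27/14); meets KJ at G = (-25/3, -24)
G = K + t·(J−K) with t = -22/3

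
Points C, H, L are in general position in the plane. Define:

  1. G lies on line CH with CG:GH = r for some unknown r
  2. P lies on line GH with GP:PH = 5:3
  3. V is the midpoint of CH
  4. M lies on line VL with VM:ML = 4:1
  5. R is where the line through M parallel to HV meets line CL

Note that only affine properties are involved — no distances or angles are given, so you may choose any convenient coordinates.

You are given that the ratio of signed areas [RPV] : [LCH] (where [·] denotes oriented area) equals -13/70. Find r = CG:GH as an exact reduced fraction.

r = 2/5

Choose coordinates C = (0, 0), H = (1, 0), L = (0, 1).
1. With CG:GH = r, write λ = r/(r+1) so G = C + λ·(H−C); G is affine-linear in λ
2. P lies on line GH with GP:PH = 5:3 ⇒ P is an affine combination of earlier points and hence also affine-linear in λ
3. V is the midpoint of CH ⇒ V = (1/2, 0)
4. M lies on line VL with VM:ML = 4:1 ⇒ M = (1/10, 4/5)
5. R is where the line through M parallel to HV meets line CL ⇒ R = (0, 4/5)
Every point depending on G is an affine combination of G and λ-independent points, so each such coordinate is linear in λ; the λ² term in each signed area is a multiple of (H−C)×(H−C) = 0, so 2·[RPV] and 2·[LCH] are each linear in λ. Evaluating at λ=0 and λ=1:
  2·[RPV] = -3/10·λ − 1/10,   2·[LCH] = 1
So [RPV]:[LCH] = (-3/10·λ − 1/10) / (1). Setting this equal to -13/70:
  -3/10·λ − 1/10 = -13/70·(1)  ⇒  λ = 2/7
Then r = λ/(1−λ) = (2/7)/(5/7) = 2/5. Check: with r = 2/5, G = (2/7, 0) and [RPV]:[LCH] = -13/70 as required.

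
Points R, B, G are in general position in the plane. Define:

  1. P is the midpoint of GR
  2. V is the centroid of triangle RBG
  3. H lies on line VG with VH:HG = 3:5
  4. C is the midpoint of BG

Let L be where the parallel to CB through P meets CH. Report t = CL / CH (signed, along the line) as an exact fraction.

t = 12/5

Assign R = (0, 0), B = (1, 0), G = (0, 1) — the answer is frame-independent, so this choice is without loss of generality.
1. P is the midpoint of GR ⇒ P = (0, 1/2)
2. V is the centroid of triangle RBG ⇒ V = (1/3, 1/3)
3. H lies on line VG with VH:HG = 3:5 ⇒ H = (5/24, 7/12)
4. C is the midpoint of BG ⇒ C = (1/2, 1/2)
through P parallel to CB: direction (1/2, -1/2); meets CH at L = (-1/5, 7/10)
L = C + t·(H−C) with t = 12/5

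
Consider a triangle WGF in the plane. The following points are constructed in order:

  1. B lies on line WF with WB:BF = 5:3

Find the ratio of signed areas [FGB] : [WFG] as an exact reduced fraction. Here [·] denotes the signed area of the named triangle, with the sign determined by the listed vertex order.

Work in coordinates with W = (0, 0), G = (1, 0), F = (0, 1).
1. B lies on line WF with WB:BF = 5:3 ⇒ B = (0, 5/8)
2·[FGB] = -3/8, 2·[WFG] = -1
[FGB]:[WFG] = -3/8:-1 = 3/8

[FGB]:[WFG] = 3/8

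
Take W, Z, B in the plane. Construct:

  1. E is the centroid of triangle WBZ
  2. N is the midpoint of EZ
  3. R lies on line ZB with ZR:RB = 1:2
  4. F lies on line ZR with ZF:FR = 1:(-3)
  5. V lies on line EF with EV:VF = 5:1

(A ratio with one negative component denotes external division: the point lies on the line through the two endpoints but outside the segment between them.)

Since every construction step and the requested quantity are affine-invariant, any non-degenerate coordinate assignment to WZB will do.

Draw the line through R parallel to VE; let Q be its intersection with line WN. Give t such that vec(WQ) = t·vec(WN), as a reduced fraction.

t = 22/17

Choose coordinates W = (0, 0), Z = (1, 0), B = (0, 1).
1. E is the centroid of triangle WBZ ⇒ E = (1/3, 1/3)
2. N is the midpoint of EZ ⇒ N = (2/3, 1/6)
3. R lies on line ZB with ZR:RB = 1:2 ⇒ R = (2/3, 1/3)
4. F lies on line ZR with ZF:FR = 1:(-3) ⇒ F = (7/6, -1/6)
5. V lies on line EF with EV:VF = 5:1 ⇒ V = (37/36, -1/12)
through R parallel to VE: direction (-25/36, 5/12); meets WN at Q = (44/51, 11/51)
Q = W + t·(N−W) with t = 22/17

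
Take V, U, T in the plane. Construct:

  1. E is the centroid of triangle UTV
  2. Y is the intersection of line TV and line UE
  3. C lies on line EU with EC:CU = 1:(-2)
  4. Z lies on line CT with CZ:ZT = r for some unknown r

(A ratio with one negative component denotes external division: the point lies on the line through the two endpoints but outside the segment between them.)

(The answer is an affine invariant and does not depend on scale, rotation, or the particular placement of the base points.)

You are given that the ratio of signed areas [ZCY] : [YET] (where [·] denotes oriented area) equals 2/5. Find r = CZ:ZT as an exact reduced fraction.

r = 2/3

Assign V = (0, 0), U = (1, 0), T = (0, 1) — the answer is frame-independent, so this choice is without loss of generality.
1. E is the centroid of triangle UTV ⇒ E = (1/3, 1/3)
2. Y is the intersection of line TV and line UE ⇒ Y = (0, 1/2)
3. C lies on line EU with EC:CU = 1:(-2) ⇒ C = (-1/3, 2/3)
4. With CZ:ZT = r, write λ = r/(r+1) so Z = C + λ·(T−C); Z is affine-linear in λ
Every point depending on Z is an affine combination of Z and λ-independent points, so each such coordinate is linear in λ; the λ² term in each signed area is a multiple of (T−C)×(T−C) = 0, so 2·[ZCY] and 2·[YET] are each linear in λ. Evaluating at λ=0 and λ=1:
  2·[ZCY] = 1/6·λ,   2·[YET] = 1/6
So [ZCY]:[YET] = (1/6·λ) / (1/6). Setting this equal to 2/5:
  1/6·λ = 2/5·(1/6)  ⇒  λ = 2/5
Then r = λ/(1−λ) = (2/5)/(3/5) = 2/3. Check: with r = 2/3, Z = (-1/5, 4/5) and [ZCY]:[YET] = 2/5 as required.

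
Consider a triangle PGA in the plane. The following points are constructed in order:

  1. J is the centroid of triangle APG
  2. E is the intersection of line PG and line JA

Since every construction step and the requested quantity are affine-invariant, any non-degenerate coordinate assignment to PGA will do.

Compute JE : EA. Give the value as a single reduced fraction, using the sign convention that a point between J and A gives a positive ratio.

Choose coordinates P = (0, 0), G = (1, 0), A = (0, 1).
1. J is the centroid of triangle APG ⇒ J = (1/3, 1/3)
2. E is the intersection of line PG and line JA ⇒ E = (1/2, 0)
E = J + t·(A−J) with t = -1/2, so JE:EA = t:(1−t) = -1/2:3/2

JE:EA = -1/3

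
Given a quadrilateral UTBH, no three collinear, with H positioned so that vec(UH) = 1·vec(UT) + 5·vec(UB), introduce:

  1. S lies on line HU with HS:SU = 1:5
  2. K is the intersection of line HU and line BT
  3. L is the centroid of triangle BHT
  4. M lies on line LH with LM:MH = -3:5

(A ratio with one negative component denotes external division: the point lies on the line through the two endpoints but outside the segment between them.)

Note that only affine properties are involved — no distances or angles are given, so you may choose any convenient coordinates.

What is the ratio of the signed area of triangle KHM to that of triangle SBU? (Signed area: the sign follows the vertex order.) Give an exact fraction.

[KHM]:[SBU] = -10/3

Set U = (0, 0), T = (1, 0), B = (0, 1), H = (1, 5); any affine frame gives the same invariant.
1. S lies on line HU with HS:SU = 1:5 ⇒ S = (5/6, 25/6)
2. K is the intersection of line HU and line BT ⇒ K = (1/6, 5/6)
3. L is the centroid of triangle BHT ⇒ L = (2/3, 2)
4. M lies on line LH with LM:MH = -3:5 ⇒ M = (1/6, -5/2)
2·[KHM] = -25/9, 2·[SBU] = 5/6
[KHM]:[SBU] = -25/9:5/6 = -10/3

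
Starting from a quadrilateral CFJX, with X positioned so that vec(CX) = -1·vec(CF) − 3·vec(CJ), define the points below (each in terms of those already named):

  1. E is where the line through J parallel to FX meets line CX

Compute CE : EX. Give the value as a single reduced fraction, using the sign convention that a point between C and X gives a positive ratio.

Choose coordinates C = (0, 0), F = (1, 0), J = (0, 1), X = (-1, -3).
1. E is where the line through J parallel to FX meets line CX ⇒ E = (2/3, 2)
E = C + t·(X−C) with t = -2/3, so CE:EX = t:(1−t) = -2/3:5/3

CE:EX = -2/5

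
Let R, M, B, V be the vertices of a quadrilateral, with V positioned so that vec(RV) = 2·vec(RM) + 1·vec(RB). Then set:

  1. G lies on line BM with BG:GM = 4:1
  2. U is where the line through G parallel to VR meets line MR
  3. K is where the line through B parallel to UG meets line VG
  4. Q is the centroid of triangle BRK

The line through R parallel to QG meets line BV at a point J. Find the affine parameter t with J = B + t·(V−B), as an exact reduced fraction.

t = 14/27

Choose coordinates R = (0, 0), M = (1, 0), B = (0, 1), V = (2, 1).
1. G lies on line BM with BG:GM = 4:1 ⇒ G = (4/5, 1/5)
2. U is where the line through G parallel to VR meets line MR ⇒ U = (2/5, 0)
3. K is where the line through B parallel to UG meets line VG ⇒ K = (8, 5)
4. Q is the centroid of triangle BRK ⇒ Q = (8/3, 2)
through R parallel to QG: direction (-28/15, -9/5); meets BV at J = (28/27, 1)
J = B + t·(V−B) with t = 14/27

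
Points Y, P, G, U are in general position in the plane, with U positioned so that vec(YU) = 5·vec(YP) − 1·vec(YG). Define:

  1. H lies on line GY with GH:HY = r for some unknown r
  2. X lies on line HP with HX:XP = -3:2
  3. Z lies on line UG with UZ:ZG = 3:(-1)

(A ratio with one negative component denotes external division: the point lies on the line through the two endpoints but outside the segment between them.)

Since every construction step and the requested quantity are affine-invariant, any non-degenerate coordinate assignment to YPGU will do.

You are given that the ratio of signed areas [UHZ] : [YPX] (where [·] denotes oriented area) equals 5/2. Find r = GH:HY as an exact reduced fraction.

Assign Y = (0, 0), P = (1, 0), G = (0, 1), U = (5, -1) — the answer is frame-independent, so this choice is without loss of generality.
1. With GH:HY = r, write λ = r/(r+1) so H = G + λ·(Y−G); H is affine-linear in λ
2. X lies on line HP with HX:XP = -3:2 ⇒ X is an affine combination of earlier points and hence also affine-linear in λ
3. Z lies on line UG with UZ:ZG = 3:(-1) ⇒ Z = (-5/2, 2)
Every point depending on H is an affine combination of H and λ-independent points, so each such coordinate is linear in λ; the λ² term in each signed area is a multiple of (Y−G)×(Y−G) = 0, so 2·[UHZ] and 2·[YPX] are each linear in λ. Evaluating at λ=0 and λ=1:
  2·[UHZ] = -15/2·λ,   2·[YPX] = 2·λ − 2
So [UHZ]:[YPX] = (-15/2·λ) / (2·λ − 2). Setting this equal to 5/2:
  -15/2·λ = 5/2·(2·λ − 2)  ⇒  λ = 2/5
Then r = λ/(1−λ) = (2/5)/(3/5) = 2/3. Check: with r = 2/3, H = (0, 3/5) and [UHZ]:[YPX] = 5/2 as required.

r = 2/3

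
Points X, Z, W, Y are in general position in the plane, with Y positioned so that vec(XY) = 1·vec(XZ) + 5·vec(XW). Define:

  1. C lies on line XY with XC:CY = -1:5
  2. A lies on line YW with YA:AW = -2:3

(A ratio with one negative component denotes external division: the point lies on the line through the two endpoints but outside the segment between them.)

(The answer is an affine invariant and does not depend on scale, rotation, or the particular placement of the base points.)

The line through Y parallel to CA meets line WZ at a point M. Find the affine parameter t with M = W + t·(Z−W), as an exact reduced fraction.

Choose coordinates X = (0, 0), Z = (1, 0), W = (0, 1), Y = (1, 5).
1. C lies on line XY with XC:CY = -1:5 ⇒ C = (-1/4, -5/4)
2. A lies on line YW with YA:AW = -2:3 ⇒ A = (3, 13)
through Y parallel to CA: direction (13/4, 57/4); meets WZ at M = (1/14, 13/14)
M = W + t·(Z−W) with t = 1/14

t = 1/14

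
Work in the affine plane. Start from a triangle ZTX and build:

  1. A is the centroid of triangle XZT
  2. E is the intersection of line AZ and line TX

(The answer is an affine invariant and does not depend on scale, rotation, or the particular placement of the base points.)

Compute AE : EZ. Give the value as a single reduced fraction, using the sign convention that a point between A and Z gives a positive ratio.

AE:EZ = -1/3

Work in coordinates with Z = (0, 0), T = (1, 0), X = (0, 1).
1. A is the centroid of triangle XZT ⇒ A = (1/3, 1/3)
2. E is the intersection of line AZ and line TX ⇒ E = (1/2, 1/2)
E = A + t·(Z−A) with t = -1/2, so AE:EZ = t:(1−t) = -1/2:3/2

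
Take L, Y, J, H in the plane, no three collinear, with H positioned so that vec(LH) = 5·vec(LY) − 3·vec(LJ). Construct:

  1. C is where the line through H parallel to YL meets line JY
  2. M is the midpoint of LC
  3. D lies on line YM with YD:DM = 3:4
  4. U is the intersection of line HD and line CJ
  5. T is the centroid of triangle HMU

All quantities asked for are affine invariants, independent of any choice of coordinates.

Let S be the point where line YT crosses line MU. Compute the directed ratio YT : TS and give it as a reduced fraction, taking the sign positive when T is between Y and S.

YT:TS = -17/8

Work in coordinates with L = (0, 0), Y = (1, 0), J = (0, 1), H = (5, -3).
1. C is where the line through H parallel to YL meets line JY ⇒ C = (4, -3)
2. M is the midpoint of LC ⇒ M = (2, -3/2)
3. D lies on line YM with YD:DM = 3:4 ⇒ D = (10/7, -9/14)
4. U is the intersection of line HD and line CJ ⇒ U = (35/17, -18/17)
5. T is the centroid of triangle HMU ⇒ T = (154/51, -63/34)
line YT meets MU at S = (598/289, -567/578)
T = Y + t·(S−Y) with t = 17/9, so YT:TS = 17/9:-8/9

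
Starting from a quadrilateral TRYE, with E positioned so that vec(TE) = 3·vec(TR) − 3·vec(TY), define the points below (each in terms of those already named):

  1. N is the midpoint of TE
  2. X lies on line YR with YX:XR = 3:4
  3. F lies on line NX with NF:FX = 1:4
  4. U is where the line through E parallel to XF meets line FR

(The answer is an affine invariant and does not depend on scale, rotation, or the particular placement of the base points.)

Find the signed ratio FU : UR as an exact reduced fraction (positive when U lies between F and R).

FU:UR = -21/13

Choose coordinates T = (0, 0), R = (1, 0), Y = (0, 1), E = (3, -3).
1. N is the midpoint of TE ⇒ N = (3/2, -3/2)
2. X lies on line YR with YX:XR = 3:4 ⇒ X = (3/7, 4/7)
3. F lies on line NX with NF:FX = 1:4 ⇒ F = (9/7, -38/35)
4. U is where the line through E parallel to XF meets line FR ⇒ U = (15/28, 247/140)
U = F + t·(R−F) with t = 21/8, so FU:UR = t:(1−t) = 21/8:-13/8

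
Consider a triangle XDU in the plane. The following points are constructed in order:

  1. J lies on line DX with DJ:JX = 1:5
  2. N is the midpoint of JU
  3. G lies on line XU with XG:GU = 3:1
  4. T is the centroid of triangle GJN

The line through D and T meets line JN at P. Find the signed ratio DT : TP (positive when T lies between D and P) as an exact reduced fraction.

Assign X = (0, 0), D = (1, 0), U = (0, 1) — the answer is frame-independent, so this choice is without loss of generality.
1. J lies on line DX with DJ:JX = 1:5 ⇒ J = (5/6, 0)
2. N is the midpoint of JU ⇒ N = (5/12, 1/2)
3. G lies on line XU with XG:GU = 3:1 ⇒ G = (0, 3/4)
4. T is the centroid of triangle GJN ⇒ T = (5/12, 5/12)
line DT meets JN at P = (10/17, 5/17)
T = D + t·(P−D) with t = 17/12, so DT:TP = 17/12:-5/12

DT:TP = -17/5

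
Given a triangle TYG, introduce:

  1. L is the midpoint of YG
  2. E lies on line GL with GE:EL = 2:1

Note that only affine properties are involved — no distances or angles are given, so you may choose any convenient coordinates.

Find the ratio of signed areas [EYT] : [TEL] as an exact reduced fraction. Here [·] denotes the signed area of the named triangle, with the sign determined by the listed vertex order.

Assign T = (0, 0), Y = (1, 0), G = (0, 1) — the answer is frame-independent, so this choice is without loss of generality.
1. L is the midpoint of YG ⇒ L = (1/2, 1/2)
2. E lies on line GL with GE:EL = 2:1 ⇒ E = (1/3, 2/3)
2·[EYT] = -2/3, 2·[TEL] = -1/6
[EYT]:[TEL] = -2/3:-1/6 = 4

[EYT]:[TEL] = 4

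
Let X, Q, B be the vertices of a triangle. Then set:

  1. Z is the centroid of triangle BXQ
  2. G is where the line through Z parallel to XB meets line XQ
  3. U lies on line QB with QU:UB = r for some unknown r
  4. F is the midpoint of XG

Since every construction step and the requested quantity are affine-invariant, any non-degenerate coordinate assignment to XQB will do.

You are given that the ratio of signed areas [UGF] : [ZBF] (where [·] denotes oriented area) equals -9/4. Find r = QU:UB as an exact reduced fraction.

Assign X = (0, 0), Q = (1, 0), B = (0, 1) — the answer is frame-independent, so this choice is without loss of generality.
1. Z is the centroid of triangle BXQ ⇒ Z = (1/3, 1/3)
2. G is where the line through Z parallel to XB meets line XQ ⇒ G = (1/3, 0)
3. With QU:UB = r, write λ = r/(r+1) so U = Q + λ·(B−Q); U is affine-linear in λ
4. F is the midpoint of XG ⇒ F = (1/6, 0)
Every point depending on U is an affine combination of U and λ-independent points, so each such coordinate is linear in λ; the λ² term in each signed area is a multiple of (B−Q)×(B−Q) = 0, so 2·[UGF] and 2·[ZBF] are each linear in λ. Evaluating at λ=0 and λ=1:
  2·[UGF] = -1/6·λ,   2·[ZBF] = 2/9
So [UGF]:[ZBF] = (-1/6·λ) / (2/9). Setting this equal to -9/4:
  -1/6·λ = -9/4·(2/9)  ⇒  λ = 3
Then r = λ/(1−λ) = (3)/(-2) = -3/2. Check: with r = -3/2, U = (-2, 3) and [UGF]:[ZBF] = -9/4 as required.

r = -3/2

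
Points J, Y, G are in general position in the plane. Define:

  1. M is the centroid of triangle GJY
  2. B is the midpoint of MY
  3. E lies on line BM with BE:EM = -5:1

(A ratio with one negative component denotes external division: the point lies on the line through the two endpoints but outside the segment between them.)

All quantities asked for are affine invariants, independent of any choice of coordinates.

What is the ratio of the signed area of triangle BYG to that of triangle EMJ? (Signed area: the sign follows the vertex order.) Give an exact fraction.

[BYG]:[EMJ] = -4

Work in coordinates with J = (0, 0), Y = (1, 0), G = (0, 1).
1. M is the centroid of triangle GJY ⇒ M = (1/3, 1/3)
2. B is the midpoint of MY ⇒ B = (2/3, 1/6)
3. E lies on line BM with BE:EM = -5:1 ⇒ E = (1/4, 3/8)
2·[BYG] = 1/6, 2·[EMJ] = -1/24
[BYG]:[EMJ] = 1/6:-1/24 = -4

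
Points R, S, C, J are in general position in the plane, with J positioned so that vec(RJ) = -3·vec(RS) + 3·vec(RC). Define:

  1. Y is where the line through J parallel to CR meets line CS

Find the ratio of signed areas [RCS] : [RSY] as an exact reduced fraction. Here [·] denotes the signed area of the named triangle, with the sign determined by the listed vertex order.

[RCS]:[RSY] = -1/4

Assign R = (0, 0), S = (1, 0), C = (0, 1), J = (-3, 3) — the answer is frame-independent, so this choice is without loss of generality.
1. Y is where the line through J parallel to CR meets line CS ⇒ Y = (-3, 4)
2·[RCS] = -1, 2·[RSY] = 4
[RCS]:[RSY] = -1:4 = -1/4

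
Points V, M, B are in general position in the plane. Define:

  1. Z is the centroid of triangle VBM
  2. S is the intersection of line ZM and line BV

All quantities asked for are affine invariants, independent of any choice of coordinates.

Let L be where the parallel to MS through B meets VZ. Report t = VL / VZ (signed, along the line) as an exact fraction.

Work in coordinates with V = (0, 0), M = (1, 0), B = (0, 1).
1. Z is the centroid of triangle VBM ⇒ Z = (1/3, 1/3)
2. S is the intersection of line ZM and line BV ⇒ S = (0, 1/2)
through B parallel to MS: direction (-1, 1/2); meets VZ at L = (2/3, 2/3)
L = V + t·(Z−V) with t = 2

t = 2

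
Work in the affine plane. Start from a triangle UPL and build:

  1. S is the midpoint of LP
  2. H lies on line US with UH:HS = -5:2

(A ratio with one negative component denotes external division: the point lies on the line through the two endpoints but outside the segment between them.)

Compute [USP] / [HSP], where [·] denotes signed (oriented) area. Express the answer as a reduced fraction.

Work in coordinates with U = (0, 0), P = (1, 0), L = (0, 1).
1. S is the midpoint of LP ⇒ S = (1/2, 1/2)
2. H lies on line US with UH:HS = -5:2 ⇒ H = (5/6, 5/6)
2·[USP] = -1/2, 2·[HSP] = 1/3
[USP]:[HSP] = -1/2:1/3 = -3/2

[USP]:[HSP] = -3/2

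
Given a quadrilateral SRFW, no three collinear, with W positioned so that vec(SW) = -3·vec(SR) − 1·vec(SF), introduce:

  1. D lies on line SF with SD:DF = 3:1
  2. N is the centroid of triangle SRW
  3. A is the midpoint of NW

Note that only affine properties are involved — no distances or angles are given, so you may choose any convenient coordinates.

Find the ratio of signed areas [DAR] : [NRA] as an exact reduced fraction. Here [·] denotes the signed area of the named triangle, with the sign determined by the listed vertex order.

Assign S = (0, 0), R = (1, 0), F = (0, 1), W = (-3, -1) — the answer is frame-independent, so this choice is without loss of generality.
1. D lies on line SF with SD:DF = 3:1 ⇒ D = (0, 3/4)
2. N is the centroid of triangle SRW ⇒ N = (-2/3, -1/3)
3. A is the midpoint of NW ⇒ A = (-11/6, -2/3)
2·[DAR] = 67/24, 2·[NRA] = -1/6
[DAR]:[NRA] = 67/24:-1/6 = -67/4

[DAR]:[NRA] = -67/4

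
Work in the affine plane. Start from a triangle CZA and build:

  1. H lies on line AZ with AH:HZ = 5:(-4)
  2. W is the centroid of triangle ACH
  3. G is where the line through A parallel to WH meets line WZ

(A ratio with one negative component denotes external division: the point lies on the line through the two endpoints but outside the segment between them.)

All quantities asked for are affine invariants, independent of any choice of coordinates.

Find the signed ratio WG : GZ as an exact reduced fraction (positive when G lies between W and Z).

WG:GZ = -5

Work in coordinates with C = (0, 0), Z = (1, 0), A = (0, 1).
1. H lies on line AZ with AH:HZ = 5:(-4) ⇒ H = (5, -4)
2. W is the centroid of triangle ACH ⇒ W = (5/3, -1)
3. G is where the line through A parallel to WH meets line WZ ⇒ G = (5/6, 1/4)
G = W + t·(Z−W) with t = 5/4, so WG:GZ = t:(1−t) = 5/4:-1/4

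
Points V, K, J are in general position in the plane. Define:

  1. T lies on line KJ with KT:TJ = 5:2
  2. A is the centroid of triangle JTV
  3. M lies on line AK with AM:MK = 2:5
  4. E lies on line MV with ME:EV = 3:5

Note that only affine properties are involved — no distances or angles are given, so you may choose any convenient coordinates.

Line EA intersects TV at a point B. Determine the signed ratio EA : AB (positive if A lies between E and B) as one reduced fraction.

Assign V = (0, 0), K = (1, 0), J = (0, 1) — the answer is frame-independent, so this choice is without loss of generality.
1. T lies on line KJ with KT:TJ = 5:2 ⇒ T = (2/7, 5/7)
2. A is the centroid of triangle JTV ⇒ A = (2/21, 4/7)
3. M lies on line AK with AM:MK = 2:5 ⇒ M = (52/147, 20/49)
4. E lies on line MV with ME:EV = 3:5 ⇒ E = (65/294, 25/98)
line EA meets TV at B = (60/371, 150/371)
A = E + t·(B−E) with t = 53/25, so EA:AB = 53/25:-28/25

EA:AB = -53/28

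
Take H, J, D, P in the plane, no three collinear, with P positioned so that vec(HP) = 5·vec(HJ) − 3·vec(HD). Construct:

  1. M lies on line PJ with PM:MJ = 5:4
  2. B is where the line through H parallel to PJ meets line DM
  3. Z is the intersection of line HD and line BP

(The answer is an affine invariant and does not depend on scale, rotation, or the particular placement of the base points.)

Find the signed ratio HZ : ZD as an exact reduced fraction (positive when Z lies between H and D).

Choose coordinates H = (0, 0), J = (1, 0), D = (0, 1), P = (5, -3).
1. M lies on line PJ with PM:MJ = 5:4 ⇒ M = (25/9, -4/3)
2. B is where the line through H parallel to PJ meets line DM ⇒ B = (100/9, -25/3)
3. Z is the intersection of line HD and line BP ⇒ Z = (0, 15/11)
Z = H + t·(D−H) with t = 15/11, so HZ:ZD = t:(1−t) = 15/11:-4/11

HZ:ZD = -15/4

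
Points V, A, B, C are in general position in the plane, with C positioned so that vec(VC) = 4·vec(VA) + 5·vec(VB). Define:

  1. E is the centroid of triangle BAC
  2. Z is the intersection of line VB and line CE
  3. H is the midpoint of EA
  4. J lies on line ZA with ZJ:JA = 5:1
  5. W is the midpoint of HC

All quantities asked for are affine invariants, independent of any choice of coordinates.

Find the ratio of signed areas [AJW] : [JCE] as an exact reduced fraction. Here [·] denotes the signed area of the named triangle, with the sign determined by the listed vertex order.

Assign V = (0, 0), A = (1, 0), B = (0, 1), C = (4, 5) — the answer is frame-independent, so this choice is without loss of generality.
1. E is the centroid of triangle BAC ⇒ E = (5/3, 2)
2. Z is the intersection of line VB and line CE ⇒ Z = (0, -1/7)
3. H is the midpoint of EA ⇒ H = (4/3, 1)
4. J lies on line ZA with ZJ:JA = 5:1 ⇒ J = (5/6, -1/42)
5. W is the midpoint of HC ⇒ W = (8/3, 3)
2·[AJW] = -29/63, 2·[JCE] = 20/9
[AJW]:[JCE] = -29/63:20/9 = -29/140

[AJW]:[JCE] = -29/140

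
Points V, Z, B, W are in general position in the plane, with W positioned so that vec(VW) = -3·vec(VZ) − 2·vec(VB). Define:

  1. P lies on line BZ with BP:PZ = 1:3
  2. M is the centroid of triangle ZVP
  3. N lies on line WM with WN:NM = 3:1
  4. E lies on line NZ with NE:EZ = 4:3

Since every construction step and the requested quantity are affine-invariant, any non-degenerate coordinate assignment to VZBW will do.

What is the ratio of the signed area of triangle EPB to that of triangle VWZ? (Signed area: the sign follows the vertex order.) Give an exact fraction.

Choose coordinates V = (0, 0), Z = (1, 0), B = (0, 1), W = (-3, -2).
1. P lies on line BZ with BP:PZ = 1:3 ⇒ P = (1/4, 3/4)
2. M is the centroid of triangle ZVP ⇒ M = (5/12, 1/4)
3. N lies on line WM with WN:NM = 3:1 ⇒ N = (-7/16, -5/16)
4. E lies on line NZ with NE:EZ = 4:3 ⇒ E = (43/112, -15/112)
2·[EPB] = 3/16, 2·[VWZ] = 2
[EPB]:[VWZ] = 3/16:2 = 3/32

[EPB]:[VWZ] = 3/32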